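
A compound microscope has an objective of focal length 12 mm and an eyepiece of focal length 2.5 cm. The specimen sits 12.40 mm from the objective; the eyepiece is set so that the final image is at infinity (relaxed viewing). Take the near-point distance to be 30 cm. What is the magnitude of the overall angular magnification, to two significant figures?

Convert to cm: f_obj = 12 mm = 1.2 cm; d_o = 12.40 mm = 1.24 cm.
Objective: 1/d_i = 1/f_obj - 1/d_o = 1/1.2 - 1/1.24 = 0.02688 cm^-1, so d_i = 37.200 cm.
m_obj = -d_i/d_o = -37.200/1.24 = -30.000.
Eyepiece angular magnification (image at infinity): M_eye = D/f_e = 30/2.5 = 12.000.
Overall M = m_obj x M_eye = (-30.000)(12.000) = -360.00.
|M| = 360.00.

360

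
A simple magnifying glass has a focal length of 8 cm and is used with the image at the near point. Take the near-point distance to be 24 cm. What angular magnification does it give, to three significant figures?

M = 1 + D/f = 1 + 24/8 = 4.000.

4.00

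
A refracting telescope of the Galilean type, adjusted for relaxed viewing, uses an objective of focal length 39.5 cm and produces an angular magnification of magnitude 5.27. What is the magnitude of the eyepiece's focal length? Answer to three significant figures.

7.50 cm

|M| = f_obj/|f_eye|, so |f_eye| = f_obj/|M| = 39.5/5.27 = 7.495 cm.
(The eyepiece is diverging, so its signed focal length is -7.495 cm.)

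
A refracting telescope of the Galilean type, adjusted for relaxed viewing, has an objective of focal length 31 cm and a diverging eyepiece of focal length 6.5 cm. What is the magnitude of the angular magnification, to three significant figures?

|M| = f_obj/|f_eye| = 31/6.5 = 4.769.

4.77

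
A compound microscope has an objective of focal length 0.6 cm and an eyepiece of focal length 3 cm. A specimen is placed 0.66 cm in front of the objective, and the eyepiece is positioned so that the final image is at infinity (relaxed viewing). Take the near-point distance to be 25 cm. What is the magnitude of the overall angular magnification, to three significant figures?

83.3

Objective: 1/d_i = 1/f_obj - 1/d_o = 1/0.6 - 1/0.66 = 0.15152 cm^-1, so d_i = 6.600 cm.
m_obj = -d_i/d_o = -6.600/0.66 = -10.000.
Eyepiece angular magnification (image at infinity): M_eye = D/f_e = 25/3 = 8.333.
Overall M = m_obj x M_eye = (-10.000)(8.333) = -83.33.
|M| = 83.33.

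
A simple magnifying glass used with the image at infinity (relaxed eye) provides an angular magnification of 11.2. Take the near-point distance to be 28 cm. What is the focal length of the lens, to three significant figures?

2.50 cm

For the image at infinity, M = D/f.
f = D/M = 28/11.2 = 2.500 cm.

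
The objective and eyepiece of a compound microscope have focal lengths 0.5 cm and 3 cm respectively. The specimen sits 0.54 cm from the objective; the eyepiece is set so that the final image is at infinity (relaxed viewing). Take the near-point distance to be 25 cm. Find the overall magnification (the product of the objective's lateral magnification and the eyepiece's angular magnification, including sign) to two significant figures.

-100

Objective: 1/d_i = 1/f_obj - 1/d_o = 1/0.5 - 1/0.54 = 0.14815 cm^-1, so d_i = 6.750 cm.
m_obj = -d_i/d_o = -6.750/0.54 = -12.500.
Eyepiece angular magnification (image at infinity): M_eye = D/f_e = 25/3 = 8.333.
Overall M = m_obj x M_eye = (-12.500)(8.333) = -104.17.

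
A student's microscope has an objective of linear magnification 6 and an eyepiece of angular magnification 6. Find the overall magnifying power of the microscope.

The overall magnification of a compound microscope is the product of the objective and eyepiece magnifications:
M = M_obj x M_eye = 6 x 6 = 36.

36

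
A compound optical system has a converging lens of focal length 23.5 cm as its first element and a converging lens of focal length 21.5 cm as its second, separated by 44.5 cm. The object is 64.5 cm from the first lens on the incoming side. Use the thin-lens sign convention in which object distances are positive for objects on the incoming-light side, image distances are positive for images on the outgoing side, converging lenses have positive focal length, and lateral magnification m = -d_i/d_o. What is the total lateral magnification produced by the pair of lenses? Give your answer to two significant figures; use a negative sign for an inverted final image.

-0.88

First lens: d_i1 = 1/(1/23.5 - 1/64.5) = 36.970 cm.
m_1 = -(36.970)/64.5 = -0.5732.
Object distance for lens 2: d_o2 = 44.5 - 36.970 = 7.530 cm.
Second lens: d_i2 = 1/(1/21.5 - 1/(7.530)) = -11.590 cm.
m_2 = -(-11.590)/(7.530) = 1.5391.
The system's lateral magnification is m_1 m_2 = (-0.5732)(1.5391) = -0.8821.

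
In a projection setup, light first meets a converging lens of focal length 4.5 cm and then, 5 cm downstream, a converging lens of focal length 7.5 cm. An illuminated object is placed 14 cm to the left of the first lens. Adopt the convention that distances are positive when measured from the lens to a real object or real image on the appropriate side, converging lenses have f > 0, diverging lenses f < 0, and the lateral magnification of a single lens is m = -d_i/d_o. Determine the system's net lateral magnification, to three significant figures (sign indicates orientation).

-0.389

Applying the thin-lens equation to the first lens, 1/4.5 = 1/14 + 1/d_i1, which gives d_i1 = 6.632 cm.
Its lateral magnification is m_1 = -d_i1/d_o1 = -(6.632)/14 = -0.4737.
Since 6.632 cm > 5 cm, the first image lies past the second lens and serves as a virtual object: d_o2 = L - d_i1 = -1.632 cm.
Applying the thin-lens equation again with f_2 = 7.5 cm and d_o2 = -1.632 cm gives d_i2 = 1.340 cm.
m_2 = -(1.340)/(-1.632) = 0.8213.
Overall magnification: m = m_1 m_2 = -0.3890.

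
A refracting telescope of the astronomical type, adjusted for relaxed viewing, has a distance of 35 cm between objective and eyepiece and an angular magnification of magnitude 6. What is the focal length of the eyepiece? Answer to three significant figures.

5.00 cm

In normal adjustment the tube length equals f_obj + f_eye and |M| = f_obj/f_eye.
So f_obj = 6 f_eye and 6 f_eye + f_eye = 35 cm, giving f_eye = 35/7 = 5.000 cm and f_obj = 30.000 cm.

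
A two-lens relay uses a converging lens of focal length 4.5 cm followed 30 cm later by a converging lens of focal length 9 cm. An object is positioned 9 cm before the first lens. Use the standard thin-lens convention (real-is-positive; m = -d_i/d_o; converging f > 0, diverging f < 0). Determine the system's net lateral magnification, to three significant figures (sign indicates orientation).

Applying the thin-lens equation to the first lens, 1/4.5 = 1/9 + 1/d_i1, which gives d_i1 = 9.000 cm.
Its lateral magnification is m_1 = -d_i1/d_o1 = -(9.000)/9 = -1.0000.
Object distance for lens 2: d_o2 = 30 - 9.000 = 21.000 cm.
Applying the thin-lens equation again with f_2 = 9 cm and d_o2 = 21.000 cm gives d_i2 = 15.750 cm.
m_2 = -(15.750)/(21.000) = -0.7500.
Overall magnification: m = m_1 m_2 = 0.7500.

0.750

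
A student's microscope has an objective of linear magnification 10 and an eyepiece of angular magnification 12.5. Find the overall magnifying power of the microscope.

125

The overall magnification of a compound microscope is the product of the objective and eyepiece magnifications:
M = M_obj x M_eye = 10 x 12.5 = 125.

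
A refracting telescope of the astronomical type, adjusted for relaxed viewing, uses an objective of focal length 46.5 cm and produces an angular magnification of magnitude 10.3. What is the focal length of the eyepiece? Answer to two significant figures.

|M| = f_obj/f_eye, so f_eye = f_obj/|M| = 46.5/10.3 = 4.515 cm.

4.5 cm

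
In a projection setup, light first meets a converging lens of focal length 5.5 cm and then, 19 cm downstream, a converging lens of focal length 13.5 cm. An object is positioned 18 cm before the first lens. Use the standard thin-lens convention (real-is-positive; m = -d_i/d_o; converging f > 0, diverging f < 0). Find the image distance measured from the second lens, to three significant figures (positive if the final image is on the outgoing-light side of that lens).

-61.8 cm

Applying the thin-lens equation to the first lens, 1/5.5 = 1/18 + 1/d_i1, which gives d_i1 = 7.920 cm.
Object distance for lens 2: d_o2 = 19 - 7.920 = 11.080 cm.
Applying the thin-lens equation again with f_2 = 13.5 cm and d_o2 = 11.080 cm gives d_i2 = -61.810 cm.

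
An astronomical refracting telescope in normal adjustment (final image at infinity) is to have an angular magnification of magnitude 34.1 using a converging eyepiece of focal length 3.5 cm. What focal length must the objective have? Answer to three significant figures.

119 cm

|M| = f_obj/|f_eye|, so f_obj = |M| x |f_eye| = 34.1 x 3.5 = 119.350 cm.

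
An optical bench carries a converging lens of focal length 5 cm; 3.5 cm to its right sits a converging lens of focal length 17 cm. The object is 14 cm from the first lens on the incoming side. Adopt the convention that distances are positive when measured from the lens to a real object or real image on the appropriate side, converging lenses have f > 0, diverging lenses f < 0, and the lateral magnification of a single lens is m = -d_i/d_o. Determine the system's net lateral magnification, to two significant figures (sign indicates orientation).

-0.44

First lens: d_i1 = 1/(1/5 - 1/14) = 7.778 cm.
m_1 = -(7.778)/14 = -0.5556.
Since 7.778 cm > 3.5 cm, the first image lies past the second lens and serves as a virtual object: d_o2 = L - d_i1 = -4.278 cm.
Second lens: d_i2 = 1/(1/17 - 1/(-4.278)) = 3.418 cm.
m_2 = -(3.418)/(-4.278) = 0.7990.
Overall magnification: m = m_1 m_2 = -0.4439.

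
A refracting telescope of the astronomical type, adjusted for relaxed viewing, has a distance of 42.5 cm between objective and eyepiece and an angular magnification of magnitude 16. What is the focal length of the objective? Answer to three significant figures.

In normal adjustment the tube length equals f_obj + f_eye and |M| = f_obj/f_eye.
So f_obj = 16 f_eye and 16 f_eye + f_eye = 42.5 cm, giving f_eye = 42.5/17 = 2.500 cm and f_obj = 40.000 cm.

40.0 cm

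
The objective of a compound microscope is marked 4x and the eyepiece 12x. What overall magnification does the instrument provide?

48

The overall magnification of a compound microscope is the product of the objective and eyepiece magnifications:
M = M_obj x M_eye = 4 x 12 = 48.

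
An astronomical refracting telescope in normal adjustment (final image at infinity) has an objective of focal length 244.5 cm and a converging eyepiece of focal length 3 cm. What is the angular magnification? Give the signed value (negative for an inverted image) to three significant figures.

-81.5

M = -f_obj/f_eye = -244.5/(3) = -81.500.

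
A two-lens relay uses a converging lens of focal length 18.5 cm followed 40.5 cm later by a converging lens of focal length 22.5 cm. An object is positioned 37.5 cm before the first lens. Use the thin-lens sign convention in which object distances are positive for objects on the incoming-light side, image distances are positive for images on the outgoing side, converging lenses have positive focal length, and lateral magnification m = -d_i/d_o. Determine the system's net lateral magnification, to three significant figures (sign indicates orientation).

-1.18

Lens 1: 1/d_i1 = 1/f_1 - 1/d_o1 = 1/18.5 - 1/37.5 = 0.02739 cm^-1, so d_i1 = 36.513 cm.
m_1 = -(36.513)/37.5 = -0.9737.
The intermediate image is 36.513 cm to the right of lens 1, so d_o2 = L - d_i1 = 40.5 - 36.513 = 3.987 cm.
Lens 2: 1/d_i2 = 1/f_2 - 1/d_o2 = 1/22.5 - 1/(3.987) = -0.20638 cm^-1, so d_i2 = -4.845 cm.
m_2 = -(-4.845)/(3.987) = 1.2154.
The system's lateral magnification is m_1 m_2 = (-0.9737)(1.2154) = -1.1834.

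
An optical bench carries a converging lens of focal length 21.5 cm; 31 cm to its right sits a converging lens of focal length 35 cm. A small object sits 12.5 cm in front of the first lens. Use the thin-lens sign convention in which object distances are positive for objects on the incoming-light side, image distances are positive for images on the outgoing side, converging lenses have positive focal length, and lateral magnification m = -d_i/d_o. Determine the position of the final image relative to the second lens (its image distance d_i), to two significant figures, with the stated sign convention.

82 cm

First lens: d_i1 = 1/(1/21.5 - 1/12.5) = -29.861 cm.
With d_i1 < 0 the first image is virtual and lies on the object side; the object distance for lens 2 is d_o2 = 31 - (-29.861) = 60.861 cm.
Second lens: d_i2 = 1/(1/35 - 1/(60.861)) = 82.368 cm.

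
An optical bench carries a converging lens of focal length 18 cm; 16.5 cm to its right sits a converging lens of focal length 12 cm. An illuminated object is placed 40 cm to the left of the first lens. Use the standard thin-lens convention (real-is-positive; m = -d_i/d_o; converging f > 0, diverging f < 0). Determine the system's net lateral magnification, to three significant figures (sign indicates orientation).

-0.348

Applying the thin-lens equation to the first lens, 1/18 = 1/40 + 1/d_i1, which gives d_i1 = 32.727 cm.
Its lateral magnification is m_1 = -d_i1/d_o1 = -(32.727)/40 = -0.8182.
Since 32.727 cm > 16.5 cm, the first image lies past the second lens and serves as a virtual object: d_o2 = L - d_i1 = -16.227 cm.
Applying the thin-lens equation again with f_2 = 12 cm and d_o2 = -16.227 cm gives d_i2 = 6.899 cm.
m_2 = -(6.899)/(-16.227) = 0.4251.
Total m = m_1 x m_2 = (-0.8182)(0.4251) = -0.3478.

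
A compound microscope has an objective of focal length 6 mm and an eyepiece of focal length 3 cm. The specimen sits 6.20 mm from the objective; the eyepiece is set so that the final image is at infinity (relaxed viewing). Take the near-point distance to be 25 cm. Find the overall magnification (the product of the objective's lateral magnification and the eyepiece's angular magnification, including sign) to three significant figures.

-250

Convert to cm: f_obj = 6 mm = 0.6 cm; d_o = 6.20 mm = 0.62 cm.
Objective: 1/d_i = 1/f_obj - 1/d_o = 1/0.6 - 1/0.62 = 0.05376 cm^-1, so d_i = 18.600 cm.
m_obj = -d_i/d_o = -18.600/0.62 = -30.000.
Eyepiece angular magnification (image at infinity): M_eye = D/f_e = 25/3 = 8.333.
Overall M = m_obj x M_eye = (-30.000)(8.333) = -250.00.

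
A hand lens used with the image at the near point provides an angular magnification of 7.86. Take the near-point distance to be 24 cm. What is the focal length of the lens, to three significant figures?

3.50 cm

For the image at the near point, M = 1 + D/f.
f = D/(M - 1) = 24/(7.86 - 1) = 3.499 cm.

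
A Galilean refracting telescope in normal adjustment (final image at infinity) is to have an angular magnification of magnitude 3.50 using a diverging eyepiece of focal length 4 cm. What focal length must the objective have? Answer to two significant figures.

14 cm

|M| = f_obj/|f_eye|, so f_obj = |M| x |f_eye| = 3.5 x 4 = 14.000 cm.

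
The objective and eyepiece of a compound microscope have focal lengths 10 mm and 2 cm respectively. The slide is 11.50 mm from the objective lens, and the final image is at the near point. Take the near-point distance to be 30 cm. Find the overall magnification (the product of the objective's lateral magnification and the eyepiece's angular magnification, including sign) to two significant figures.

-110

Convert to cm: f_obj = 10 mm = 1 cm; d_o = 11.50 mm = 1.15 cm.
Objective: 1/d_i = 1/f_obj - 1/d_o = 1/1 - 1/1.15 = 0.13043 cm^-1, so d_i = 7.667 cm.
m_obj = -d_i/d_o = -7.667/1.15 = -6.667.
Eyepiece angular magnification (image at near point): M_eye = 1 + D/f_e = 1 + 30/2 = 16.000.
Overall M = m_obj x M_eye = (-6.667)(16.000) = -106.67.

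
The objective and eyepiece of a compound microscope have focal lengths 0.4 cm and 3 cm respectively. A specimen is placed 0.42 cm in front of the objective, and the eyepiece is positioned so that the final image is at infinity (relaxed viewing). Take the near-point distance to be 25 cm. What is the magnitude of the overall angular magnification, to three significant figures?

167

Objective: 1/d_i = 1/f_obj - 1/d_o = 1/0.4 - 1/0.42 = 0.11905 cm^-1, so d_i = 8.400 cm.
m_obj = -d_i/d_o = -8.400/0.42 = -20.000.
Eyepiece angular magnification (image at infinity): M_eye = D/f_e = 25/3 = 8.333.
Overall M = m_obj x M_eye = (-20.000)(8.333) = -166.67.
|M| = 166.67.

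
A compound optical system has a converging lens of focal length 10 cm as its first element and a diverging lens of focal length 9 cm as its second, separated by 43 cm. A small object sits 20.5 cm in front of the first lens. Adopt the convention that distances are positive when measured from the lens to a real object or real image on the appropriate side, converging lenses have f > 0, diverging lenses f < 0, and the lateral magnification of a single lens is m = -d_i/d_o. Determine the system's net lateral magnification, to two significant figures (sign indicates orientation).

First lens: d_i1 = 1/(1/10 - 1/20.5) = 19.524 cm.
m_1 = -(19.524)/20.5 = -0.9524.
Object distance for lens 2: d_o2 = 43 - 19.524 = 23.476 cm.
Second lens: d_i2 = 1/(1/(-9) - 1/(23.476)) = -6.506 cm.
m_2 = -(-6.506)/(23.476) = 0.2771.
The system's lateral magnification is m_1 m_2 = (-0.9524)(0.2771) = -0.2639.

-0.26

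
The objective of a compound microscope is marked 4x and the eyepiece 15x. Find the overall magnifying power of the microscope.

60

The overall magnification of a compound microscope is the product of the objective and eyepiece magnifications:
M = M_obj x M_eye = 4 x 15 = 60.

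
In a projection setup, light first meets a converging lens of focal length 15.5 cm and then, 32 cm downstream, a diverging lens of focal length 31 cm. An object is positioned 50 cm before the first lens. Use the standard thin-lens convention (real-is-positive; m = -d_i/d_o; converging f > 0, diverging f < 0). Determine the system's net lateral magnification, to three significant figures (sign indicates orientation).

-0.344

Applying the thin-lens equation to the first lens, 1/15.5 = 1/50 + 1/d_i1, which gives d_i1 = 22.464 cm.
Its lateral magnification is m_1 = -d_i1/d_o1 = -(22.464)/50 = -0.4493.
That image sits 9.536 cm in front of the second lens, so d_o2 = 9.536 cm.
Applying the thin-lens equation again with f_2 = -31 cm and d_o2 = 9.536 cm gives d_i2 = -7.293 cm.
m_2 = -(-7.293)/(9.536) = 0.7647.
Total m = m_1 x m_2 = (-0.4493)(0.7647) = -0.3436.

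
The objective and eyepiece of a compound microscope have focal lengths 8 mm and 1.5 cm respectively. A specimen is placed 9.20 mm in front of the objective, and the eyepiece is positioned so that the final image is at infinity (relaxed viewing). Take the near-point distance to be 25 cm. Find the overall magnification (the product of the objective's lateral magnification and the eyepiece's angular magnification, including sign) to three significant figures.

-111

Convert to cm: f_obj = 8 mm = 0.8 cm; d_o = 9.20 mm = 0.92 cm.
Objective: 1/d_i = 1/f_obj - 1/d_o = 1/0.8 - 1/0.92 = 0.16304 cm^-1, so d_i = 6.133 cm.
m_obj = -d_i/d_o = -6.133/0.92 = -6.667.
Eyepiece angular magnification (image at infinity): M_eye = D/f_e = 25/1.5 = 16.667.
Overall M = m_obj x M_eye = (-6.667)(16.667) = -111.11.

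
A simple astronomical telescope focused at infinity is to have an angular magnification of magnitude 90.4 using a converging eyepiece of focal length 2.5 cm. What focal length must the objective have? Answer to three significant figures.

226 cm

|M| = f_obj/|f_eye|, so f_obj = |M| x |f_eye| = 90.4 x 2.5 = 226.000 cm.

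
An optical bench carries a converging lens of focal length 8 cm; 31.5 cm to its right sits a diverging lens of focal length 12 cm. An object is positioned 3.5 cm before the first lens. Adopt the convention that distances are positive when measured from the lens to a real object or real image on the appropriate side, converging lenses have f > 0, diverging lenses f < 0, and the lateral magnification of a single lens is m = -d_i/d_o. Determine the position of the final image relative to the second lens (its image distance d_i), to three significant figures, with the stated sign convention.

-9.10 cm

Lens 1: 1/d_i1 = 1/f_1 - 1/d_o1 = 1/8 - 1/3.5 = -0.16071 cm^-1, so d_i1 = -6.222 cm.
The intermediate image is virtual, 6.222 cm to the left of lens 1, so d_o2 = L - d_i1 = 31.5 - (-6.222) = 37.722 cm.
Lens 2: 1/d_i2 = 1/f_2 - 1/d_o2 = 1/(-12) - 1/(37.722) = -0.10984 cm^-1, so d_i2 = -9.104 cm.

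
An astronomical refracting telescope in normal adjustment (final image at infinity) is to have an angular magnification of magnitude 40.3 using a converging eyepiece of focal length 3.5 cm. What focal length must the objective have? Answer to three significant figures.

|M| = f_obj/|f_eye|, so f_obj = |M| x |f_eye| = 40.3 x 3.5 = 141.050 cm.

141 cm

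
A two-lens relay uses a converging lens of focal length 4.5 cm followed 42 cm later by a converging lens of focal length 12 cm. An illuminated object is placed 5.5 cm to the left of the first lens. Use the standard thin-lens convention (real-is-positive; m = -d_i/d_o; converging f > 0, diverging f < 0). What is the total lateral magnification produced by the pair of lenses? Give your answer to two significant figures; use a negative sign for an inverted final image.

10

First lens: d_i1 = 1/(1/4.5 - 1/5.5) = 24.750 cm.
m_1 = -(24.750)/5.5 = -4.5000.
Object distance for lens 2: d_o2 = 42 - 24.750 = 17.250 cm.
Second lens: d_i2 = 1/(1/12 - 1/(17.250)) = 39.429 cm.
m_2 = -(39.429)/(17.250) = -2.2857.
The system's lateral magnification is m_1 m_2 = (-4.5000)(-2.2857) = 10.2857.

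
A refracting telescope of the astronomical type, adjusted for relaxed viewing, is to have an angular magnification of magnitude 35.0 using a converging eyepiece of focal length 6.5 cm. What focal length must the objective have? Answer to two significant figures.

|M| = f_obj/|f_eye|, so f_obj = |M| x |f_eye| = 35.0 x 6.5 = 227.500 cm.

230 cm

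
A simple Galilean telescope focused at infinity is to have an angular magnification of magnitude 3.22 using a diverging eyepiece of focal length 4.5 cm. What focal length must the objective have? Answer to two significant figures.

14 cm

|M| = f_obj/|f_eye|, so f_obj = |M| x |f_eye| = 3.22 x 4.5 = 14.490 cm.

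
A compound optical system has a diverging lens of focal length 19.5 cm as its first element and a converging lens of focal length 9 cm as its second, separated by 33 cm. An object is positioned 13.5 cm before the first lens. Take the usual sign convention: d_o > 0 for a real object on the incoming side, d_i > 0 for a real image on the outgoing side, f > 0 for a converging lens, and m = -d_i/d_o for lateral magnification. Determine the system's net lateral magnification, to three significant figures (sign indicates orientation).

Lens 1: 1/d_i1 = 1/f_1 - 1/d_o1 = 1/(-19.5) - 1/13.5 = -0.12536 cm^-1, so d_i1 = -7.977 cm.
m_1 = -(-7.977)/13.5 = 0.5909.
With d_i1 < 0 the first image is virtual and lies on the object side; the object distance for lens 2 is d_o2 = 33 - (-7.977) = 40.977 cm.
Lens 2: 1/d_i2 = 1/f_2 - 1/d_o2 = 1/9 - 1/(40.977) = 0.08671 cm^-1, so d_i2 = 11.533 cm.
m_2 = -(11.533)/(40.977) = -0.2814.
Total m = m_1 x m_2 = (0.5909)(-0.2814) = -0.1663.

-0.166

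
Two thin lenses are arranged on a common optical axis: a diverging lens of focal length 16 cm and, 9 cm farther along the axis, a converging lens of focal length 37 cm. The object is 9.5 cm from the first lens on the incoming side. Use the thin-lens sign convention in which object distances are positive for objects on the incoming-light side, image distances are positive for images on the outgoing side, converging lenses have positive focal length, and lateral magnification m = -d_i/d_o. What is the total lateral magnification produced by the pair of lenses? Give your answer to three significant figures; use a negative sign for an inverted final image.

1.05

First lens: d_i1 = 1/(1/(-16) - 1/9.5) = -5.961 cm.
m_1 = -(-5.961)/9.5 = 0.6275.
With d_i1 < 0 the first image is virtual and lies on the object side; the object distance for lens 2 is d_o2 = 9 - (-5.961) = 14.961 cm.
Second lens: d_i2 = 1/(1/37 - 1/(14.961)) = -25.117 cm.
m_2 = -(-25.117)/(14.961) = 1.6788.
Overall magnification: m = m_1 m_2 = 1.0534.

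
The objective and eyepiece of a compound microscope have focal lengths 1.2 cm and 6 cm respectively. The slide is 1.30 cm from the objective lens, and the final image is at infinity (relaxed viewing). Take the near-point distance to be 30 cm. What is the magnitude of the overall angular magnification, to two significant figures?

60

Objective: 1/d_i = 1/f_obj - 1/d_o = 1/1.2 - 1/1.30 = 0.06410 cm^-1, so d_i = 15.600 cm.
m_obj = -d_i/d_o = -15.600/1.30 = -12.000.
Eyepiece angular magnification (image at infinity): M_eye = D/f_e = 30/6 = 5.000.
Overall M = m_obj x M_eye = (-12.000)(5.000) = -60.00.
|M| = 60.00.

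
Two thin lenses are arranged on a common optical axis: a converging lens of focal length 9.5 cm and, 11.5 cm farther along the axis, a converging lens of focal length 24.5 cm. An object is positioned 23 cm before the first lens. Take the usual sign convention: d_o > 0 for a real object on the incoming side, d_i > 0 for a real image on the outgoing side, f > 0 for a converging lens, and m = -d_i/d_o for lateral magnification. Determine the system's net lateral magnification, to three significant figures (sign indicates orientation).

Applying the thin-lens equation to the first lens, 1/9.5 = 1/23 + 1/d_i1, which gives d_i1 = 16.185 cm.
Its lateral magnification is m_1 = -d_i1/d_o1 = -(16.185)/23 = -0.7037.
This image would form 16.185 cm past lens 1, i.e. 4.685 cm beyond lens 2, so it is a virtual object for lens 2: d_o2 = 11.5 - 16.185 = -4.685 cm.
Applying the thin-lens equation again with f_2 = 24.5 cm and d_o2 = -4.685 cm gives d_i2 = 3.933 cm.
m_2 = -(3.933)/(-4.685) = 0.8395.
Overall magnification: m = m_1 m_2 = -0.5907.

-0.591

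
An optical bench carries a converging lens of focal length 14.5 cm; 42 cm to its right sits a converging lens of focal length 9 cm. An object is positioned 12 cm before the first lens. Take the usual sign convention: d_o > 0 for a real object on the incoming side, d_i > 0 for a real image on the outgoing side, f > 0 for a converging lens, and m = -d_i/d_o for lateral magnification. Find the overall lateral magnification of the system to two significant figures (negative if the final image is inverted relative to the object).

First lens: d_i1 = 1/(1/14.5 - 1/12) = -69.600 cm.
m_1 = -(-69.600)/12 = 5.8000.
The intermediate image is virtual, 69.600 cm to the left of lens 1, so d_o2 = L - d_i1 = 42 - (-69.600) = 111.600 cm.
Second lens: d_i2 = 1/(1/9 - 1/(111.600)) = 9.789 cm.
m_2 = -(9.789)/(111.600) = -0.0877.
Total m = m_1 x m_2 = (5.8000)(-0.0877) = -0.5088.

-0.51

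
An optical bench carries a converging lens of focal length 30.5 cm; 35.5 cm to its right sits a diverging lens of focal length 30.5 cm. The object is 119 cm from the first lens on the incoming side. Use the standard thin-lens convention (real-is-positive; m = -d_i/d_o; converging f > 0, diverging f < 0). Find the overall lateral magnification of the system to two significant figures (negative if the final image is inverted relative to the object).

First lens: d_i1 = 1/(1/30.5 - 1/119) = 41.011 cm.
m_1 = -(41.011)/119 = -0.3446.
This image would form 41.011 cm past lens 1, i.e. 5.511 cm beyond lens 2, so it is a virtual object for lens 2: d_o2 = 35.5 - 41.011 = -5.511 cm.
Second lens: d_i2 = 1/(1/(-30.5) - 1/(-5.511)) = 6.727 cm.
m_2 = -(6.727)/(-5.511) = 1.2206.
The system's lateral magnification is m_1 m_2 = (-0.3446)(1.2206) = -0.4206.

-0.42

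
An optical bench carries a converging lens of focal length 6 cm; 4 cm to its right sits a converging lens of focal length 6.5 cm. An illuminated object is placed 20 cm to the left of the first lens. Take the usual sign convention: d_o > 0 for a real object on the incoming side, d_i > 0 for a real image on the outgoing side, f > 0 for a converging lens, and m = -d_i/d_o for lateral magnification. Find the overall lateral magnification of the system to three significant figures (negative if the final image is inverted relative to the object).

First lens: d_i1 = 1/(1/6 - 1/20) = 8.571 cm.
m_1 = -(8.571)/20 = -0.4286.
Since 8.571 cm > 4 cm, the first image lies past the second lens and serves as a virtual object: d_o2 = L - d_i1 = -4.571 cm.
Second lens: d_i2 = 1/(1/6.5 - 1/(-4.571)) = 2.684 cm.
m_2 = -(2.684)/(-4.571) = 0.5871.
The system's lateral magnification is m_1 m_2 = (-0.4286)(0.5871) = -0.2516.

-0.252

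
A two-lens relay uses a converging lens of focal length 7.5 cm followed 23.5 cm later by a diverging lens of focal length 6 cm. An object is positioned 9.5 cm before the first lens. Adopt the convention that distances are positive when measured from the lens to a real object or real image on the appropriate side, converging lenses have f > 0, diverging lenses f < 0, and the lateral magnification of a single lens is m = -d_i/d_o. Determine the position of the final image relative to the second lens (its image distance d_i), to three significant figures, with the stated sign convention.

-11.9 cm

Lens 1: 1/d_i1 = 1/f_1 - 1/d_o1 = 1/7.5 - 1/9.5 = 0.02807 cm^-1, so d_i1 = 35.625 cm.
Since 35.625 cm > 23.5 cm, the first image lies past the second lens and serves as a virtual object: d_o2 = L - d_i1 = -12.125 cm.
Lens 2: 1/d_i2 = 1/f_2 - 1/d_o2 = 1/(-6) - 1/(-12.125) = -0.08419 cm^-1, so d_i2 = -11.878 cm.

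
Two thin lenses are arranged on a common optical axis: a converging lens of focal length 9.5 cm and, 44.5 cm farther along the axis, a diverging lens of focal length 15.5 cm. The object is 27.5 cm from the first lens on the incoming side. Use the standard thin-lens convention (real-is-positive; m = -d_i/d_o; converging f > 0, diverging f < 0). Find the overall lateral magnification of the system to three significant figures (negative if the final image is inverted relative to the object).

Applying the thin-lens equation to the first lens, 1/9.5 = 1/27.5 + 1/d_i1, which gives d_i1 = 14.514 cm.
Its lateral magnification is m_1 = -d_i1/d_o1 = -(14.514)/27.5 = -0.5278.
Object distance for lens 2: d_o2 = 44.5 - 14.514 = 29.986 cm.
Applying the thin-lens equation again with f_2 = -15.5 cm and d_o2 = 29.986 cm gives d_i2 = -10.218 cm.
m_2 = -(-10.218)/(29.986) = 0.3408.
Total m = m_1 x m_2 = (-0.5278)(0.3408) = -0.1798.

-0.180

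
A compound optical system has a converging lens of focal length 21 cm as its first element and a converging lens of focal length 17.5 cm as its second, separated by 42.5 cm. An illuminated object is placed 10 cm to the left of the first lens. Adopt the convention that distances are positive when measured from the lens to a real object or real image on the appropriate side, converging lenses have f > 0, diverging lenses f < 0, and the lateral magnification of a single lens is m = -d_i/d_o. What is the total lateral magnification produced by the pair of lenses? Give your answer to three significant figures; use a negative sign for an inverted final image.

-0.758

Applying the thin-lens equation to the first lens, 1/21 = 1/10 + 1/d_i1, which gives d_i1 = -19.091 cm.
Its lateral magnification is m_1 = -d_i1/d_o1 = -(-19.091)/10 = 1.9091.
The intermediate image is virtual, 19.091 cm to the left of lens 1, so d_o2 = L - d_i1 = 42.5 - (-19.091) = 61.591 cm.
Applying the thin-lens equation again with f_2 = 17.5 cm and d_o2 = 61.591 cm gives d_i2 = 24.446 cm.
m_2 = -(24.446)/(61.591) = -0.3969.
The system's lateral magnification is m_1 m_2 = (1.9091)(-0.3969) = -0.7577.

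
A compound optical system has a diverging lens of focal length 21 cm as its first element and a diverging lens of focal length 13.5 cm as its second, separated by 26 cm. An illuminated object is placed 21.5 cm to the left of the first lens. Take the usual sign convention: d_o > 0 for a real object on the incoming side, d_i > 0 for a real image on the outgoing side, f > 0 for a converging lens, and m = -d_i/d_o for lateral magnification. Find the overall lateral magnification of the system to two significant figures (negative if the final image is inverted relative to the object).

0.13

First lens: d_i1 = 1/(1/(-21) - 1/21.5) = -10.624 cm.
m_1 = -(-10.624)/21.5 = 0.4941.
The intermediate image is virtual, 10.624 cm to the left of lens 1, so d_o2 = L - d_i1 = 26 - (-10.624) = 36.624 cm.
Second lens: d_i2 = 1/(1/(-13.5) - 1/(36.624)) = -9.864 cm.
m_2 = -(-9.864)/(36.624) = 0.2693.
The system's lateral magnification is m_1 m_2 = (0.4941)(0.2693) = 0.1331.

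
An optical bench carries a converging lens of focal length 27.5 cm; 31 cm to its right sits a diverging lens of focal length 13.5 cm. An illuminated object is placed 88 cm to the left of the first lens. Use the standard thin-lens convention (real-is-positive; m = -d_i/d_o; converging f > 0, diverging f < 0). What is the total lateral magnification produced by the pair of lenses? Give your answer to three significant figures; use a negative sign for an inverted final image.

-1.36

Applying the thin-lens equation to the first lens, 1/27.5 = 1/88 + 1/d_i1, which gives d_i1 = 40.000 cm.
Its lateral magnification is m_1 = -d_i1/d_o1 = -(40.000)/88 = -0.4545.
Since 40.000 cm > 31 cm, the first image lies past the second lens and serves as a virtual object: d_o2 = L - d_i1 = -9.000 cm.
Applying the thin-lens equation again with f_2 = -13.5 cm and d_o2 = -9.000 cm gives d_i2 = 27.000 cm.
m_2 = -(27.000)/(-9.000) = 3.0000.
The system's lateral magnification is m_1 m_2 = (-0.4545)(3.0000) = -1.3636.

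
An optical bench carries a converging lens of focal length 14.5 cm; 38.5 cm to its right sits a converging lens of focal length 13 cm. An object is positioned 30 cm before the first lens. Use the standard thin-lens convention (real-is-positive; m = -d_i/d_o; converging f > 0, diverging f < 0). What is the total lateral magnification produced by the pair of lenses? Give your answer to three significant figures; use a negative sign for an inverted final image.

Lens 1: 1/d_i1 = 1/f_1 - 1/d_o1 = 1/14.5 - 1/30 = 0.03563 cm^-1, so d_i1 = 28.065 cm.
m_1 = -(28.065)/30 = -0.9355.
The intermediate image is 28.065 cm to the right of lens 1, so d_o2 = L - d_i1 = 38.5 - 28.065 = 10.435 cm.
Lens 2: 1/d_i2 = 1/f_2 - 1/d_o2 = 1/13 - 1/(10.435) = -0.01890 cm^-1, so d_i2 = -52.899 cm.
m_2 = -(-52.899)/(10.435) = 5.0692.
The system's lateral magnification is m_1 m_2 = (-0.9355)(5.0692) = -4.7421.

-4.74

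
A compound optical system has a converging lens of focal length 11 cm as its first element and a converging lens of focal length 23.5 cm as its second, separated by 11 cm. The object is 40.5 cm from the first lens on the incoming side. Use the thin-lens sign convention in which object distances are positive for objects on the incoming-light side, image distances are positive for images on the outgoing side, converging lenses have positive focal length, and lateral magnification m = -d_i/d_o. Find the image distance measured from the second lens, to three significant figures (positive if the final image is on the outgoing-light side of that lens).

3.49 cm

Lens 1: 1/d_i1 = 1/f_1 - 1/d_o1 = 1/11 - 1/40.5 = 0.06622 cm^-1, so d_i1 = 15.102 cm.
This image would form 15.102 cm past lens 1, i.e. 4.102 cm beyond lens 2, so it is a virtual object for lens 2: d_o2 = 11 - 15.102 = -4.102 cm.
Lens 2: 1/d_i2 = 1/f_2 - 1/d_o2 = 1/23.5 - 1/(-4.102) = 0.28635 cm^-1, so d_i2 = 3.492 cm.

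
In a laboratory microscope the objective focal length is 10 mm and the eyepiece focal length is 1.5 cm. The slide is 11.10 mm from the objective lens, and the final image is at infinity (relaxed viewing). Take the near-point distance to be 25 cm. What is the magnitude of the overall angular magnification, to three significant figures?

152

Convert to cm: f_obj = 10 mm = 1 cm; d_o = 11.10 mm = 1.11 cm.
Objective: 1/d_i = 1/f_obj - 1/d_o = 1/1 - 1/1.11 = 0.09910 cm^-1, so d_i = 10.091 cm.
m_obj = -d_i/d_o = -10.091/1.11 = -9.091.
Eyepiece angular magnification (image at infinity): M_eye = D/f_e = 25/1.5 = 16.667.
Overall M = m_obj x M_eye = (-9.091)(16.667) = -151.52.
|M| = 151.52.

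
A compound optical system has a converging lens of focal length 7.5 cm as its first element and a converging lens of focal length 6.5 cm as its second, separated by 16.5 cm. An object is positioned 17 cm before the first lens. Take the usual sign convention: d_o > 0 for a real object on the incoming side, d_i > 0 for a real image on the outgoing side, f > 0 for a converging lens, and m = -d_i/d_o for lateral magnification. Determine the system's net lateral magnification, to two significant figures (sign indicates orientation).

Lens 1: 1/d_i1 = 1/f_1 - 1/d_o1 = 1/7.5 - 1/17 = 0.07451 cm^-1, so d_i1 = 13.421 cm.
m_1 = -(13.421)/17 = -0.7895.
Object distance for lens 2: d_o2 = 16.5 - 13.421 = 3.079 cm.
Lens 2: 1/d_i2 = 1/f_2 - 1/d_o2 = 1/6.5 - 1/(3.079) = -0.17094 cm^-1, so d_i2 = -5.850 cm.
m_2 = -(-5.850)/(3.079) = 1.9000.
Overall magnification: m = m_1 m_2 = -1.5000.

-1.5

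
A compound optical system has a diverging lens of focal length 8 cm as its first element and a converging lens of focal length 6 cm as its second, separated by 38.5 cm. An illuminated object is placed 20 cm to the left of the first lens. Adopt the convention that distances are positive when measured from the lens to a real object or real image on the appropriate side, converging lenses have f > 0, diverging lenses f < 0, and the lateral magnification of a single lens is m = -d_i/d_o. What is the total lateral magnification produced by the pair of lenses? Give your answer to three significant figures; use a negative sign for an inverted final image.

-0.0449

Lens 1: 1/d_i1 = 1/f_1 - 1/d_o1 = 1/(-8) - 1/20 = -0.17500 cm^-1, so d_i1 = -5.714 cm.
m_1 = -(-5.714)/20 = 0.2857.
The intermediate image is virtual, 5.714 cm to the left of lens 1, so d_o2 = L - d_i1 = 38.5 - (-5.714) = 44.214 cm.
Lens 2: 1/d_i2 = 1/f_2 - 1/d_o2 = 1/6 - 1/(44.214) = 0.14405 cm^-1, so d_i2 = 6.942 cm.
m_2 = -(6.942)/(44.214) = -0.1570.
Total m = m_1 x m_2 = (0.2857)(-0.1570) = -0.0449.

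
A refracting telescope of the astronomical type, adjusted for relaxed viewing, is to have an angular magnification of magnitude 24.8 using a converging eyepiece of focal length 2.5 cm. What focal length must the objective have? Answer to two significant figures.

62 cm

|M| = f_obj/|f_eye|, so f_obj = |M| x |f_eye| = 24.8 x 2.5 = 62.000 cm.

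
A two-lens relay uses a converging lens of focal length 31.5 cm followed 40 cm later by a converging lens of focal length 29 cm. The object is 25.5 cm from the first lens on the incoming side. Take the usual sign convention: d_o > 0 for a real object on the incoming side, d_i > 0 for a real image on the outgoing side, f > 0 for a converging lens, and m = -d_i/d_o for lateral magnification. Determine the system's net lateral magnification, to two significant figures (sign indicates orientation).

-1.1

Applying the thin-lens equation to the first lens, 1/31.5 = 1/25.5 + 1/d_i1, which gives d_i1 = -133.875 cm.
Its lateral magnification is m_1 = -d_i1/d_o1 = -(-133.875)/25.5 = 5.2500.
With d_i1 < 0 the first image is virtual and lies on the object side; the object distance for lens 2 is d_o2 = 40 - (-133.875) = 173.875 cm.
Applying the thin-lens equation again with f_2 = 29 cm and d_o2 = 173.875 cm gives d_i2 = 34.805 cm.
m_2 = -(34.805)/(173.875) = -0.2002.
Total m = m_1 x m_2 = (5.2500)(-0.2002) = -1.0509.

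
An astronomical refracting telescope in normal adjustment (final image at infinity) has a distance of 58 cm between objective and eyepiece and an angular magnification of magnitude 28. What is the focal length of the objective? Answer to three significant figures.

56.0 cm

In normal adjustment the tube length equals f_obj + f_eye and |M| = f_obj/f_eye.
So f_obj = 28 f_eye and 28 f_eye + f_eye = 58 cm, giving f_eye = 58/29 = 2.000 cm and f_obj = 56.000 cm.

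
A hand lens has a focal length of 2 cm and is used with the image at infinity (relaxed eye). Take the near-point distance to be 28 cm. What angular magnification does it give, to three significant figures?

14.0

M = D/f = 28/2 = 14.000.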